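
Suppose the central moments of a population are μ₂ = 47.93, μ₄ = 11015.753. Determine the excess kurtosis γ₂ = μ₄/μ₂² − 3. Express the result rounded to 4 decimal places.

μ₂² = 47.93² = 2297.28490
μ₄/μ₂² = 11015.753 / 2297.28490 = 4.79512
γ₂ = 4.79512 − 3 ≈ 1.7951

1.7951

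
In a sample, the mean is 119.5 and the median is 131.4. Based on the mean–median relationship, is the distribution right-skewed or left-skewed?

left-skewed

mean − median = 119.5 − 131.4 = -11.9
mean < median ⇒ the longer tail is on the left ⇒ left-skewed (negatively skewed).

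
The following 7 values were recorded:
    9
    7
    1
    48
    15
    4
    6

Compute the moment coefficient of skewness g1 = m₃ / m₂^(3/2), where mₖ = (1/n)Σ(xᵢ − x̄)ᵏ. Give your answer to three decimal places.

1.746

x̄ = (9 + 7 + 1 + 48 + 15 + 4 + 6) / 7 = 12.8571
deviations (xᵢ − x̄): -3.8571, -5.8571, -11.8571, 35.1429, 2.1429, -8.8571, -6.8571
Σ(xᵢ − x̄)² = 1554.8571 ⇒ m₂ = 1554.8571/7 = 222.12245
Σ(xᵢ − x̄)³ = 40469.3878 ⇒ m₃ = 40469.3878/7 = 5781.34111
m₂^(3/2) = 222.12245^(1.5) = 3310.46255
g1 = m₃ / m₂^(3/2) = 5781.34111 / 3310.46255 ≈ 1.746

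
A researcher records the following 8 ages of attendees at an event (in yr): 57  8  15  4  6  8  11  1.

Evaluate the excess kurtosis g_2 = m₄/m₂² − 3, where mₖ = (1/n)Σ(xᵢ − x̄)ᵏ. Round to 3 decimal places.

2.528

x̄ = 13.7500
Σ(xᵢ − x̄)² = 2263.5000 ⇒ m₂ = 282.93750
Σ(xᵢ − x̄)⁴ = 3540320.9063 ⇒ m₄ = 442540.11328
m₂² = 80053.62891
g_2 = m₄/m₂² − 3 = 5.52805 − 3 ≈ 2.528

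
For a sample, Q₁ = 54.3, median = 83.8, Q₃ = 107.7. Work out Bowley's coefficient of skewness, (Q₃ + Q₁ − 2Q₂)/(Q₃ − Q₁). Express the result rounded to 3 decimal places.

-0.105

numerator: Q₃ + Q₁ − 2Q₂ = 107.7 + 54.3 − 2×83.8 = -5.6000
denominator: Q₃ − Q₁ = 107.7 − 54.3 = 53.4000
Bowley skewness = -5.6000 / 53.4000 ≈ -0.105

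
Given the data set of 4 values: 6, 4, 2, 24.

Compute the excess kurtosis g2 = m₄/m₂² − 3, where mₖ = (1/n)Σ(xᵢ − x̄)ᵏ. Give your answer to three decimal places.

-0.734

x̄ = 9.0000
Σ(xᵢ − x̄)² = 308.0000 ⇒ m₂ = 77.00000
Σ(xᵢ − x̄)⁴ = 53732.0000 ⇒ m₄ = 13433.00000
m₂² = 5929.00000
g2 = m₄/m₂² − 3 = 2.26564 − 3 ≈ -0.734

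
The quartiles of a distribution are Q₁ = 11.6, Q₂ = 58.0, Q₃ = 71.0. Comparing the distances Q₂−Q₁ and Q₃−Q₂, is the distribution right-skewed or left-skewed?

Q₂ − Q₁ = 46.4;  Q₃ − Q₂ = 13.0
Q₂ − Q₁ > Q₃ − Q₂ ⇒ the lower half is more spread out ⇒ left-skewed.

left-skewed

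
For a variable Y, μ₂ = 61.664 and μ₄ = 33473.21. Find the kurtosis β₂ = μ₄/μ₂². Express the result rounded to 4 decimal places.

8.8031

μ₂² = 61.664² = 3802.44890
μ₄/μ₂² = 33473.21 / 3802.44890 = 8.80307
β₂ ≈ 8.8031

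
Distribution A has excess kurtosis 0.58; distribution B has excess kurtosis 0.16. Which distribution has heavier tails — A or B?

A

Higher excess kurtosis ⇒ heavier tails relative to the normal distribution.
0.58 vs 0.16: the larger is 0.58, so A has heavier tails.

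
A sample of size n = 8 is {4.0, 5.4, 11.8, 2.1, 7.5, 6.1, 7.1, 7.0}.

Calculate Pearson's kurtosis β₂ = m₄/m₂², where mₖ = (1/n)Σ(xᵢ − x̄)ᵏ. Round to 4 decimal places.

3.0888

x̄ = 6.3750
Σ(xᵢ − x̄)² = 56.5550 ⇒ m₂ = 7.06938
Σ(xᵢ − x̄)⁴ = 1234.9169 ⇒ m₄ = 154.36461
m₂² = 49.97606
β₂ = m₄/m₂² = 154.36461 / 49.97606 ≈ 3.0888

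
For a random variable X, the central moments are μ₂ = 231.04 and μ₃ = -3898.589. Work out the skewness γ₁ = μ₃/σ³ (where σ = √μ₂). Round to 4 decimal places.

-1.1101

σ = √μ₂ = √231.04 = 15.20000
σ³ = μ₂^(3/2) = 3511.80800
γ₁ = μ₃/σ³ = -3898.589 / 3511.80800 ≈ -1.1101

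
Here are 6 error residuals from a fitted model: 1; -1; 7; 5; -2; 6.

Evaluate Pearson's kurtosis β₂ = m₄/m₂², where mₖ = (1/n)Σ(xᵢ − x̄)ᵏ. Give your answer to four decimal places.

x̄ = 2.6667
Σ(xᵢ − x̄)² = 73.3333 ⇒ m₂ = 12.22222
Σ(xᵢ − x̄)⁴ = 1168.4444 ⇒ m₄ = 194.74074
m₂² = 149.38272
β₂ = m₄/m₂² = 194.74074 / 149.38272 ≈ 1.3036

1.3036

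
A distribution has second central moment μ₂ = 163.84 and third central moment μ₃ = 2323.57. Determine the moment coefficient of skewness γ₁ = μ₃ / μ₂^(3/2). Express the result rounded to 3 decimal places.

1.108

σ = √μ₂ = √163.84 = 12.80000
σ³ = μ₂^(3/2) = 2097.15200
γ₁ = μ₃/σ³ = 2323.57 / 2097.15200 ≈ 1.108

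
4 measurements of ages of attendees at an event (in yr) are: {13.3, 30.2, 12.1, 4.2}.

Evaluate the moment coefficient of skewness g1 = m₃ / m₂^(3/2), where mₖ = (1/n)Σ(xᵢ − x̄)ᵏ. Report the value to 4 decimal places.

0.6695

x̄ = (13.3 + 30.2 + 12.1 + 4.2) / 4 = 14.9500
deviations (xᵢ − x̄): -1.6500, 15.2500, -2.8500, -10.7500
Σ(xᵢ − x̄)² = 358.9700 ⇒ m₂ = 358.9700/4 = 89.74250
Σ(xᵢ − x̄)³ = 2276.6400 ⇒ m₃ = 2276.6400/4 = 569.16000
m₂^(3/2) = 89.74250^(1.5) = 850.15330
g1 = m₃ / m₂^(3/2) = 569.16000 / 850.15330 ≈ 0.6695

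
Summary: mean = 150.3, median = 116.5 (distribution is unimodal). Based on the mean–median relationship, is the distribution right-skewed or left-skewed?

mean − median = 150.3 − 116.5 = 33.8
mean > median ⇒ the longer tail is on the right ⇒ right-skewed (positively skewed).

right-skewed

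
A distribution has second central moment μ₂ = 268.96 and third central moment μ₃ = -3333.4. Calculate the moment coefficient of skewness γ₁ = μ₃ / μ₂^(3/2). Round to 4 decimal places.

σ = √μ₂ = √268.96 = 16.40000
σ³ = μ₂^(3/2) = 4410.94400
γ₁ = μ₃/σ³ = -3333.4 / 4410.94400 ≈ -0.7557

-0.7557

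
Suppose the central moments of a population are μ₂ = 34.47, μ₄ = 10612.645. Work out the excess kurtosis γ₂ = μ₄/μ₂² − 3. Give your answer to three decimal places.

μ₂² = 34.47² = 1188.18090
μ₄/μ₂² = 10612.645 / 1188.18090 = 8.93184
γ₂ = 8.93184 − 3 ≈ 5.932

5.932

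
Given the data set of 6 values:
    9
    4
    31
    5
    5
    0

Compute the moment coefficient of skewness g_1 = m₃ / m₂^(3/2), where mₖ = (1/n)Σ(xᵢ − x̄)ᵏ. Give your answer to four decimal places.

x̄ = (9 + 4 + 31 + 5 + 5 + 0) / 6 = 9.0000
deviations (xᵢ − x̄): 0.0000, -5.0000, 22.0000, -4.0000, -4.0000, -9.0000
Σ(xᵢ − x̄)² = 622.0000 ⇒ m₂ = 622.0000/6 = 103.66667
Σ(xᵢ − x̄)³ = 9666.0000 ⇒ m₃ = 9666.0000/6 = 1611.00000
m₂^(3/2) = 103.66667^(1.5) = 1055.50113
g_1 = m₃ / m₂^(3/2) = 1611.00000 / 1055.50113 ≈ 1.5263

1.5263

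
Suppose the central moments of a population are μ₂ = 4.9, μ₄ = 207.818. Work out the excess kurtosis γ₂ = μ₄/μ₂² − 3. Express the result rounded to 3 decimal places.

μ₂² = 4.9² = 24.01000
μ₄/μ₂² = 207.818 / 24.01000 = 8.65548
γ₂ = 8.65548 − 3 ≈ 5.655

5.655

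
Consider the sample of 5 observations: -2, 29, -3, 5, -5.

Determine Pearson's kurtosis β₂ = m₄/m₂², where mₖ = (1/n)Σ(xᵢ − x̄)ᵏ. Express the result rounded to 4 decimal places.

x̄ = 4.8000
Σ(xᵢ − x̄)² = 788.8000 ⇒ m₂ = 157.76000
Σ(xᵢ − x̄)⁴ = 358037.5360 ⇒ m₄ = 71607.50720
m₂² = 24888.21760
β₂ = m₄/m₂² = 71607.50720 / 24888.21760 ≈ 2.8772

2.8772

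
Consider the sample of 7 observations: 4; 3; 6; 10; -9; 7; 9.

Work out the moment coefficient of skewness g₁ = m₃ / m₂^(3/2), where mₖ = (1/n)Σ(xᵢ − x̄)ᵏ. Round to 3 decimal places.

-1.415

x̄ = (4 + 3 + 6 + 10 - 9 + 7 + 9) / 7 = 4.2857
deviations (xᵢ − x̄): -0.2857, -1.2857, 1.7143, 5.7143, -13.2857, 2.7143, 4.7143
Σ(xᵢ − x̄)² = 243.4286 ⇒ m₂ = 243.4286/7 = 34.77551
Σ(xᵢ − x̄)³ = -2030.8163 ⇒ m₃ = -2030.8163/7 = -290.11662
m₂^(3/2) = 34.77551^(1.5) = 205.07384
g₁ = m₃ / m₂^(3/2) = -290.11662 / 205.07384 ≈ -1.415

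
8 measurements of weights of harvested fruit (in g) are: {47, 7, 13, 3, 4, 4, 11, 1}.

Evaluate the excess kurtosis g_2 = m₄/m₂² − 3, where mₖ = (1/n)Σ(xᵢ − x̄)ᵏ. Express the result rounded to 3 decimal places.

x̄ = 11.2500
Σ(xᵢ − x̄)² = 1577.5000 ⇒ m₂ = 197.18750
Σ(xᵢ − x̄)⁴ = 1654975.6563 ⇒ m₄ = 206871.95703
m₂² = 38882.91016
g_2 = m₄/m₂² − 3 = 5.32038 − 3 ≈ 2.320

2.320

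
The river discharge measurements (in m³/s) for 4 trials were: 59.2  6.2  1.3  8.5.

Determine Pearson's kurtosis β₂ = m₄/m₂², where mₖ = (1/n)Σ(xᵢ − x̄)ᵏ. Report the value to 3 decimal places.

2.302

x̄ = 18.8000
Σ(xᵢ − x̄)² = 2203.2600 ⇒ m₂ = 550.81500
Σ(xᵢ − x̄)⁴ = 2794195.1538 ⇒ m₄ = 698548.78845
m₂² = 303397.16423
β₂ = m₄/m₂² = 698548.78845 / 303397.16423 ≈ 2.302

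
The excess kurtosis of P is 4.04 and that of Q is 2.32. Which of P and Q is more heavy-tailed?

Higher excess kurtosis ⇒ heavier tails relative to the normal distribution.
4.04 vs 2.32: the larger is 4.04, so P has heavier tails.

P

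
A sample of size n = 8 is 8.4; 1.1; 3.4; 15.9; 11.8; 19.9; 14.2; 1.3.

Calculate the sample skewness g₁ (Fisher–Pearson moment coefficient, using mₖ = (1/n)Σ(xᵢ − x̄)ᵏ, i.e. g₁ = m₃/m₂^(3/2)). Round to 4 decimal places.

x̄ = (8.4 + 1.1 + 3.4 + 15.9 + 11.8 + 19.9 + 14.2 + 1.3) / 8 = 9.5000
deviations (xᵢ − x̄): -1.1000, -8.4000, -6.1000, 6.4000, 2.3000, 10.4000, 4.7000, -8.2000
Σ(xᵢ − x̄)² = 352.7200 ⇒ m₂ = 352.7200/8 = 44.09000
Σ(xᵢ − x̄)³ = 130.6140 ⇒ m₃ = 130.6140/8 = 16.32675
m₂^(3/2) = 44.09000^(1.5) = 292.75893
g₁ = m₃ / m₂^(3/2) = 16.32675 / 292.75893 ≈ 0.0558

0.0558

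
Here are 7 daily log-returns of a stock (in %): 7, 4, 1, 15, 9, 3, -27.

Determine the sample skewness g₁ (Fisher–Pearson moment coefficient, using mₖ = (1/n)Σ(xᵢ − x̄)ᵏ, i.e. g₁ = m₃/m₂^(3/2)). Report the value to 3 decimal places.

x̄ = (7 + 4 + 1 + 15 + 9 + 3 - 27) / 7 = 1.7143
deviations (xᵢ − x̄): 5.2857, 2.2857, -0.7143, 13.2857, 7.2857, 1.2857, -28.7143
Σ(xᵢ − x̄)² = 1089.4286 ⇒ m₂ = 1089.4286/7 = 155.63265
Σ(xᵢ − x̄)³ = -20782.0408 ⇒ m₃ = -20782.0408/7 = -2968.86297
m₂^(3/2) = 155.63265^(1.5) = 1941.56119
g₁ = m₃ / m₂^(3/2) = -2968.86297 / 1941.56119 ≈ -1.529

-1.529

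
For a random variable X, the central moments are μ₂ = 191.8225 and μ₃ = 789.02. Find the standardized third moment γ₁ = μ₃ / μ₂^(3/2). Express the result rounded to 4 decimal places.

0.2970

σ = √μ₂ = √191.8225 = 13.85000
σ³ = μ₂^(3/2) = 2656.74162
γ₁ = μ₃/σ³ = 789.02 / 2656.74162 ≈ 0.2970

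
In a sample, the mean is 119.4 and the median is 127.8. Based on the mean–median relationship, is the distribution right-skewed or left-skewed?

left-skewed

mean − median = 119.4 − 127.8 = -8.4
mean < median ⇒ the longer tail is on the left ⇒ left-skewed (negatively skewed).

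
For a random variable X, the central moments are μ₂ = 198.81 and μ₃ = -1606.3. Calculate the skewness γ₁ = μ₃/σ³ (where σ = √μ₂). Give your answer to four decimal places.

σ = √μ₂ = √198.81 = 14.10000
σ³ = μ₂^(3/2) = 2803.22100
γ₁ = μ₃/σ³ = -1606.3 / 2803.22100 ≈ -0.5730

-0.5730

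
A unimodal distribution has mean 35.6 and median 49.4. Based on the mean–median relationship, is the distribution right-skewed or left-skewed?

left-skewed

mean − median = 35.6 − 49.4 = -13.8
mean < median ⇒ the longer tail is on the left ⇒ left-skewed (negatively skewed).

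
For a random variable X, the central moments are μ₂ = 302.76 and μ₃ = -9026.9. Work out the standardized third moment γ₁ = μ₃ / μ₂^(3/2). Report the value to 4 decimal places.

-1.7135

σ = √μ₂ = √302.76 = 17.40000
σ³ = μ₂^(3/2) = 5268.02400
γ₁ = μ₃/σ³ = -9026.9 / 5268.02400 ≈ -1.7135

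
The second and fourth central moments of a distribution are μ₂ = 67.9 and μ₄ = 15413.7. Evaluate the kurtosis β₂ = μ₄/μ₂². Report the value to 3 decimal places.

μ₂² = 67.9² = 4610.41000
μ₄/μ₂² = 15413.7 / 4610.41000 = 3.34324
β₂ ≈ 3.343

3.343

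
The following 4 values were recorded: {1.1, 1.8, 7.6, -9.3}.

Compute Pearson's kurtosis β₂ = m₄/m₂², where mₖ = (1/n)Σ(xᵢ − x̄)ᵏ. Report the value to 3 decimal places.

2.061

x̄ = 0.3000
Σ(xᵢ − x̄)² = 148.3400 ⇒ m₂ = 37.08500
Σ(xᵢ − x̄)⁴ = 11338.7618 ⇒ m₄ = 2834.69045
m₂² = 1375.29723
β₂ = m₄/m₂² = 2834.69045 / 1375.29723 ≈ 2.061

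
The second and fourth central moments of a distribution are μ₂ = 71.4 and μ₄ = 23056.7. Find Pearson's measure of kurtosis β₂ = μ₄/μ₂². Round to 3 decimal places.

4.523

μ₂² = 71.4² = 5097.96000
μ₄/μ₂² = 23056.7 / 5097.96000 = 4.52273
β₂ ≈ 4.523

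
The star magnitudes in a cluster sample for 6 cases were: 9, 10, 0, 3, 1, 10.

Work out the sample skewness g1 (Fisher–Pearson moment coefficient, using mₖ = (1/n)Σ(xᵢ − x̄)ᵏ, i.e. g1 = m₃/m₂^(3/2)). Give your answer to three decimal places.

x̄ = (9 + 10 + 0 + 3 + 1 + 10) / 6 = 5.5000
deviations (xᵢ − x̄): 3.5000, 4.5000, -5.5000, -2.5000, -4.5000, 4.5000
Σ(xᵢ − x̄)² = 109.5000 ⇒ m₂ = 109.5000/6 = 18.25000
Σ(xᵢ − x̄)³ = -48.0000 ⇒ m₃ = -48.0000/6 = -8.00000
m₂^(3/2) = 18.25000^(1.5) = 77.96403
g1 = m₃ / m₂^(3/2) = -8.00000 / 77.96403 ≈ -0.103

-0.103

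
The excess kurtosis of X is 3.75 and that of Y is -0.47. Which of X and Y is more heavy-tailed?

Higher excess kurtosis ⇒ heavier tails relative to the normal distribution.
3.75 vs -0.47: the larger is 3.75, so X has heavier tails. (X is leptokurtic — heavier-than-normal tails; the other is platykurtic.)

X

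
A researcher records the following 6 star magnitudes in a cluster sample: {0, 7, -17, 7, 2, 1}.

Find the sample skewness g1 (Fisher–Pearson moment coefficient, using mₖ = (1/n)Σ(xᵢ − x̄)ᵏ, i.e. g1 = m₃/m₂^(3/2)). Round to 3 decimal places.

-1.331

x̄ = (0 + 7 - 17 + 7 + 2 + 1) / 6 = 0.0000
deviations (xᵢ − x̄): 0.0000, 7.0000, -17.0000, 7.0000, 2.0000, 1.0000
Σ(xᵢ − x̄)² = 392.0000 ⇒ m₂ = 392.0000/6 = 65.33333
Σ(xᵢ − x̄)³ = -4218.0000 ⇒ m₃ = -4218.0000/6 = -703.00000
m₂^(3/2) = 65.33333^(1.5) = 528.08305
g1 = m₃ / m₂^(3/2) = -703.00000 / 528.08305 ≈ -1.331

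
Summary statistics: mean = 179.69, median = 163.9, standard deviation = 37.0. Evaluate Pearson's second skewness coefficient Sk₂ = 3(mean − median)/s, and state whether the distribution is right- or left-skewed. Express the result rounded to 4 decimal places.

Sk₂ = 3(179.69 − 163.9) / 37.0 = 3 × 15.7900 / 37.0
    = 47.3700 / 37.0 ≈ 1.2803
Sk₂ > 0 ⇒ mean > median ⇒ right-skewed (positive skew).

1.2803, right-skewed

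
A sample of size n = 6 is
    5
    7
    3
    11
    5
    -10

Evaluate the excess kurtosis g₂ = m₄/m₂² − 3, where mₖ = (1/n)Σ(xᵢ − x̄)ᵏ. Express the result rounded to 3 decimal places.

0.358

x̄ = 3.5000
Σ(xᵢ − x̄)² = 255.5000 ⇒ m₂ = 42.58333
Σ(xᵢ − x̄)⁴ = 36539.3750 ⇒ m₄ = 6089.89583
m₂² = 1813.34028
g₂ = m₄/m₂² − 3 = 3.35839 − 3 ≈ 0.358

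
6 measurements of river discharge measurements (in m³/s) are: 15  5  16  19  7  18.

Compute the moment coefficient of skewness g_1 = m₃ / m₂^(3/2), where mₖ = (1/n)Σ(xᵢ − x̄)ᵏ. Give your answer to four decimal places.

-0.5641

x̄ = (15 + 5 + 16 + 19 + 7 + 18) / 6 = 13.3333
deviations (xᵢ − x̄): 1.6667, -8.3333, 2.6667, 5.6667, -6.3333, 4.6667
Σ(xᵢ − x̄)² = 173.3333 ⇒ m₂ = 173.3333/6 = 28.88889
Σ(xᵢ − x̄)³ = -525.5556 ⇒ m₃ = -525.5556/6 = -87.59259
m₂^(3/2) = 28.88889^(1.5) = 155.27311
g_1 = m₃ / m₂^(3/2) = -87.59259 / 155.27311 ≈ -0.5641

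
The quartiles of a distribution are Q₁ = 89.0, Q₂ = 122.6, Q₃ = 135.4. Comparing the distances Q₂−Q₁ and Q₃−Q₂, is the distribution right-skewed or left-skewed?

Q₂ − Q₁ = 33.6;  Q₃ − Q₂ = 12.8
Q₂ − Q₁ > Q₃ − Q₂ ⇒ the lower half is more spread out ⇒ left-skewed.

left-skewed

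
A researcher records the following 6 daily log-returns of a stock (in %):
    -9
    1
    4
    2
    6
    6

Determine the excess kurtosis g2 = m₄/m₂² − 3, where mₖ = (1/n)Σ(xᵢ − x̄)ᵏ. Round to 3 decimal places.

0.316

x̄ = 1.6667
Σ(xᵢ − x̄)² = 157.3333 ⇒ m₂ = 26.22222
Σ(xᵢ − x̄)⁴ = 13680.4444 ⇒ m₄ = 2280.07407
m₂² = 687.60494
g2 = m₄/m₂² − 3 = 3.31597 − 3 ≈ 0.316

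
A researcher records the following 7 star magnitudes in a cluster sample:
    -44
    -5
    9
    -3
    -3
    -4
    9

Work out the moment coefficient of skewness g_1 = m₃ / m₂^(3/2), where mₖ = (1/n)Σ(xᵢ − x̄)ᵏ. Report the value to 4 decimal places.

-1.5410

x̄ = (-44 - 5 + 9 - 3 - 3 - 4 + 9) / 7 = -5.8571
deviations (xᵢ − x̄): -38.1429, 0.8571, 14.8571, 2.8571, 2.8571, 1.8571, 14.8571
Σ(xᵢ − x̄)² = 1916.8571 ⇒ m₂ = 1916.8571/7 = 273.83673
Σ(xᵢ − x̄)³ = -48880.5306 ⇒ m₃ = -48880.5306/7 = -6982.93294
m₂^(3/2) = 273.83673^(1.5) = 4531.45385
g_1 = m₃ / m₂^(3/2) = -6982.93294 / 4531.45385 ≈ -1.5410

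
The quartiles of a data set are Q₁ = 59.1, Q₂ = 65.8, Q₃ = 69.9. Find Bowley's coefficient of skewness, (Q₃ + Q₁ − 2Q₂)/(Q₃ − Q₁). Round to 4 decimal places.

numerator: Q₃ + Q₁ − 2Q₂ = 69.9 + 59.1 − 2×65.8 = -2.6000
denominator: Q₃ − Q₁ = 69.9 − 59.1 = 10.8000
Bowley skewness = -2.6000 / 10.8000 ≈ -0.2407

-0.2407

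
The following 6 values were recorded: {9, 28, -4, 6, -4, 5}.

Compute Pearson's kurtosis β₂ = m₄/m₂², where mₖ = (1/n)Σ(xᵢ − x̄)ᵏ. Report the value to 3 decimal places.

x̄ = 6.6667
Σ(xᵢ − x̄)² = 691.3333 ⇒ m₂ = 115.22222
Σ(xᵢ − x̄)⁴ = 233054.4444 ⇒ m₄ = 38842.40741
m₂² = 13276.16049
β₂ = m₄/m₂² = 38842.40741 / 13276.16049 ≈ 2.926

2.926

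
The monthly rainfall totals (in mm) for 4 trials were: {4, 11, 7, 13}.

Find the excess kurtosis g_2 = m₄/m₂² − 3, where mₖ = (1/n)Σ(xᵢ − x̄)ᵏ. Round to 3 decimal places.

x̄ = 8.7500
Σ(xᵢ − x̄)² = 48.7500 ⇒ m₂ = 12.18750
Σ(xᵢ − x̄)⁴ = 870.3281 ⇒ m₄ = 217.58203
m₂² = 148.53516
g_2 = m₄/m₂² − 3 = 1.46485 − 3 ≈ -1.535

-1.535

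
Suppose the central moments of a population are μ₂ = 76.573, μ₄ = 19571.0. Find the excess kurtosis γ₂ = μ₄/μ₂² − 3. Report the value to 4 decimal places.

μ₂² = 76.573² = 5863.42433
μ₄/μ₂² = 19571.0 / 5863.42433 = 3.33781
γ₂ = 3.33781 − 3 ≈ 0.3378

0.3378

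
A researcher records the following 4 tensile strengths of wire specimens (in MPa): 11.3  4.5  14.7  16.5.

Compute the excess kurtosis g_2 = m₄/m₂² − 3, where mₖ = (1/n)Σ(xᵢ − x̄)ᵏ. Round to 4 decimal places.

-1.1036

x̄ = 11.7500
Σ(xᵢ − x̄)² = 84.0300 ⇒ m₂ = 21.00750
Σ(xᵢ − x̄)⁴ = 3347.6573 ⇒ m₄ = 836.91433
m₂² = 441.31506
g_2 = m₄/m₂² − 3 = 1.89641 − 3 ≈ -1.1036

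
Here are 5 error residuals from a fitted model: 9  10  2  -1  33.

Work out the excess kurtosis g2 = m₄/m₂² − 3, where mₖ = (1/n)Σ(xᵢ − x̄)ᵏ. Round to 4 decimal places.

-0.2934

x̄ = 10.6000
Σ(xᵢ − x̄)² = 713.2000 ⇒ m₂ = 142.64000
Σ(xᵢ − x̄)⁴ = 275346.2560 ⇒ m₄ = 55069.25120
m₂² = 20346.16960
g2 = m₄/m₂² − 3 = 2.70662 − 3 ≈ -0.2934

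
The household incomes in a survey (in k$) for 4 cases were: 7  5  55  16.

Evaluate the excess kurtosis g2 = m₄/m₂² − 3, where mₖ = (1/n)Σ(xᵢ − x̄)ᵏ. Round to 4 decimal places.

-0.7885

x̄ = 20.7500
Σ(xᵢ − x̄)² = 1632.7500 ⇒ m₂ = 408.18750
Σ(xᵢ − x̄)⁴ = 1473864.3281 ⇒ m₄ = 368466.08203
m₂² = 166617.03516
g2 = m₄/m₂² − 3 = 2.21146 − 3 ≈ -0.7885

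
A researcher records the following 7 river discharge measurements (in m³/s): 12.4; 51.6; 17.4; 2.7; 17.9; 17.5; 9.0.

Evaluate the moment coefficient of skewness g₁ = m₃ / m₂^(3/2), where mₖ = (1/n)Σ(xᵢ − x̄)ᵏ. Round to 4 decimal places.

x̄ = (12.4 + 51.6 + 17.4 + 2.7 + 17.9 + 17.5 + 9.0) / 7 = 18.3571
deviations (xᵢ − x̄): -5.9571, 33.2429, -0.9571, -15.6571, -0.4571, -0.8571, -9.3571
Σ(xᵢ − x̄)² = 1475.1371 ⇒ m₂ = 1475.1371/7 = 210.73388
Σ(xᵢ − x̄)³ = 31865.6980 ⇒ m₃ = 31865.6980/7 = 4552.24258
m₂^(3/2) = 210.73388^(1.5) = 3059.15539
g₁ = m₃ / m₂^(3/2) = 4552.24258 / 3059.15539 ≈ 1.4881

1.4881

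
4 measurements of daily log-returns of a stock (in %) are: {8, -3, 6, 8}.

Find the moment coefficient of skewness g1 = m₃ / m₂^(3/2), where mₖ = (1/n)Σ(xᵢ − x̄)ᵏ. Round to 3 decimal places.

x̄ = (8 - 3 + 6 + 8) / 4 = 4.7500
deviations (xᵢ − x̄): 3.2500, -7.7500, 1.2500, 3.2500
Σ(xᵢ − x̄)² = 82.7500 ⇒ m₂ = 82.7500/4 = 20.68750
Σ(xᵢ − x̄)³ = -394.8750 ⇒ m₃ = -394.8750/4 = -98.71875
m₂^(3/2) = 20.68750^(1.5) = 94.09402
g1 = m₃ / m₂^(3/2) = -98.71875 / 94.09402 ≈ -1.049

-1.049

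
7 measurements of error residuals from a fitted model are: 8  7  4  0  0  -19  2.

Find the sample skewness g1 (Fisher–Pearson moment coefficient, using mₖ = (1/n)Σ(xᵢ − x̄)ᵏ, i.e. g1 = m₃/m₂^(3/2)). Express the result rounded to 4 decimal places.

-1.5340

x̄ = (8 + 7 + 4 + 0 + 0 - 19 + 2) / 7 = 0.2857
deviations (xᵢ − x̄): 7.7143, 6.7143, 3.7143, -0.2857, -0.2857, -19.2857, 1.7143
Σ(xᵢ − x̄)² = 493.4286 ⇒ m₂ = 493.4286/7 = 70.48980
Σ(xᵢ − x̄)³ = -6355.1020 ⇒ m₃ = -6355.1020/7 = -907.87172
m₂^(3/2) = 70.48980^(1.5) = 591.81965
g1 = m₃ / m₂^(3/2) = -907.87172 / 591.81965 ≈ -1.5340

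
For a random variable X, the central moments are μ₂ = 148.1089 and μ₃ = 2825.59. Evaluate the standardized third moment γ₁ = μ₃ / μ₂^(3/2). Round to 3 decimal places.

1.568

σ = √μ₂ = √148.1089 = 12.17000
σ³ = μ₂^(3/2) = 1802.48531
γ₁ = μ₃/σ³ = 2825.59 / 1802.48531 ≈ 1.568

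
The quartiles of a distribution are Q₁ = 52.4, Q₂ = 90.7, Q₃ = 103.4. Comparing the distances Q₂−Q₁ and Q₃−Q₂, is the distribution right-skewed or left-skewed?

Q₂ − Q₁ = 38.3;  Q₃ − Q₂ = 12.7
Q₂ − Q₁ > Q₃ − Q₂ ⇒ the lower half is more spread out ⇒ left-skewed.

left-skewed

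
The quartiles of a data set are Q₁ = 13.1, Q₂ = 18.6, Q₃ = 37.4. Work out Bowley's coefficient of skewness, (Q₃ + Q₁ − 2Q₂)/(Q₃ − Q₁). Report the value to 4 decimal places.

numerator: Q₃ + Q₁ − 2Q₂ = 37.4 + 13.1 − 2×18.6 = 13.3000
denominator: Q₃ − Q₁ = 37.4 − 13.1 = 24.3000
Bowley skewness = 13.3000 / 24.3000 ≈ 0.5473

0.5473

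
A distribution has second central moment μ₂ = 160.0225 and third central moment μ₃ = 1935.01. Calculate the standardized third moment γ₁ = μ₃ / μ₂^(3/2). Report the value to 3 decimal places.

0.956

σ = √μ₂ = √160.0225 = 12.65000
σ³ = μ₂^(3/2) = 2024.28463
γ₁ = μ₃/σ³ = 1935.01 / 2024.28463 ≈ 0.956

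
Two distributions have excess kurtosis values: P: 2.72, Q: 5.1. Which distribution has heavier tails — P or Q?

Q

Higher excess kurtosis ⇒ heavier tails relative to the normal distribution.
2.72 vs 5.1: the larger is 5.1, so Q has heavier tails.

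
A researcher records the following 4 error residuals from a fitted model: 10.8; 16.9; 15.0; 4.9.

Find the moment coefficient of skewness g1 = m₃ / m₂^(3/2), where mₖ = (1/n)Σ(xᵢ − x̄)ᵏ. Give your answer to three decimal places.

x̄ = (10.8 + 16.9 + 15.0 + 4.9) / 4 = 11.9000
deviations (xᵢ − x̄): -1.1000, 5.0000, 3.1000, -7.0000
Σ(xᵢ − x̄)² = 84.8200 ⇒ m₂ = 84.8200/4 = 21.20500
Σ(xᵢ − x̄)³ = -189.5400 ⇒ m₃ = -189.5400/4 = -47.38500
m₂^(3/2) = 21.20500^(1.5) = 97.64667
g1 = m₃ / m₂^(3/2) = -47.38500 / 97.64667 ≈ -0.485

-0.485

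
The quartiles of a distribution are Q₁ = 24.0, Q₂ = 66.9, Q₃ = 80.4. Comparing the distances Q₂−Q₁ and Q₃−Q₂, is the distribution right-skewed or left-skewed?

Q₂ − Q₁ = 42.9;  Q₃ − Q₂ = 13.5
Q₂ − Q₁ > Q₃ − Q₂ ⇒ the lower half is more spread out ⇒ left-skewed.

left-skewed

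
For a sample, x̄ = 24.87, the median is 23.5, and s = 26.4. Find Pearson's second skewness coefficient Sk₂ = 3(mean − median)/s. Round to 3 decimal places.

Sk₂ = 3(24.87 − 23.5) / 26.4 = 3 × 1.3700 / 26.4
    = 4.1100 / 26.4 ≈ 0.156

0.156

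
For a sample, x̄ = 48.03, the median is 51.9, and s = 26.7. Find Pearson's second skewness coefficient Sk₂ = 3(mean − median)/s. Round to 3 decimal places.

Sk₂ = 3(48.03 − 51.9) / 26.7 = 3 × -3.8700 / 26.7
    = -11.6100 / 26.7 ≈ -0.435

-0.435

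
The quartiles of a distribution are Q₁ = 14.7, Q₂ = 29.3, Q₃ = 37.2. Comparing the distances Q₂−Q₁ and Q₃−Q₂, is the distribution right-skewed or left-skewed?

Q₂ − Q₁ = 14.6;  Q₃ − Q₂ = 7.9
Q₂ − Q₁ > Q₃ − Q₂ ⇒ the lower half is more spread out ⇒ left-skewed.

left-skewed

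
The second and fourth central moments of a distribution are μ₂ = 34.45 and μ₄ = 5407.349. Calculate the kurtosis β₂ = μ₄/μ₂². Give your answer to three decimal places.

μ₂² = 34.45² = 1186.80250
μ₄/μ₂² = 5407.349 / 1186.80250 = 4.55623
β₂ ≈ 4.556

4.556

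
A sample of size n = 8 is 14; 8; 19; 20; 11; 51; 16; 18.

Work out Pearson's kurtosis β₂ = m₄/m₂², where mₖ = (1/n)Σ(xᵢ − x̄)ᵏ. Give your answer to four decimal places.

5.1561

x̄ = 19.6250
Σ(xᵢ − x̄)² = 1241.8750 ⇒ m₂ = 155.23438
Σ(xᵢ − x̄)⁴ = 994002.8066 ⇒ m₄ = 124250.35083
m₂² = 24097.71118
β₂ = m₄/m₂² = 124250.35083 / 24097.71118 ≈ 5.1561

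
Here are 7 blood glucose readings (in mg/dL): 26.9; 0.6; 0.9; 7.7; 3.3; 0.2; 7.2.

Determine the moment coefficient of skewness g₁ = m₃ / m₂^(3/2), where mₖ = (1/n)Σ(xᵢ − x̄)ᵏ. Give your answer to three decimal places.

x̄ = (26.9 + 0.6 + 0.9 + 7.7 + 3.3 + 0.2 + 7.2) / 7 = 6.6857
deviations (xᵢ − x̄): 20.2143, -6.0857, -5.7857, 1.0143, -3.3857, -6.4857, 0.5143
Σ(xᵢ − x̄)² = 533.9486 ⇒ m₂ = 533.9486/7 = 76.27837
Σ(xᵢ − x̄)³ = 7530.3945 ⇒ m₃ = 7530.3945/7 = 1075.77065
m₂^(3/2) = 76.27837^(1.5) = 666.19610
g₁ = m₃ / m₂^(3/2) = 1075.77065 / 666.19610 ≈ 1.615

1.615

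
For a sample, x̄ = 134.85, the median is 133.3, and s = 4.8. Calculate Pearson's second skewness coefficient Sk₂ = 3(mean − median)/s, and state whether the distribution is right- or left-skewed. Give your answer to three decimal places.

0.969, right-skewed

Sk₂ = 3(134.85 − 133.3) / 4.8 = 3 × 1.5500 / 4.8
    = 4.6500 / 4.8 ≈ 0.969
Sk₂ > 0 ⇒ mean > median ⇒ right-skewed (positive skew).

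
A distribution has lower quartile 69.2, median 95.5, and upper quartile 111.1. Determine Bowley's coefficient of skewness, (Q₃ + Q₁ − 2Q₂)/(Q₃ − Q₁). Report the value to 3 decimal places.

-0.255

numerator: Q₃ + Q₁ − 2Q₂ = 111.1 + 69.2 − 2×95.5 = -10.7000
denominator: Q₃ − Q₁ = 111.1 − 69.2 = 41.9000
Bowley skewness = -10.7000 / 41.9000 ≈ -0.255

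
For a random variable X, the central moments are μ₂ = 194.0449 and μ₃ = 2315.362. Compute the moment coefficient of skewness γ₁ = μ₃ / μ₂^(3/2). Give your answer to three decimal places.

0.857

σ = √μ₂ = √194.0449 = 13.93000
σ³ = μ₂^(3/2) = 2703.04546
γ₁ = μ₃/σ³ = 2315.362 / 2703.04546 ≈ 0.857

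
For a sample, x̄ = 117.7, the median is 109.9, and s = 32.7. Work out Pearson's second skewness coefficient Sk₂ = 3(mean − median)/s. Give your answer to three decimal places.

Sk₂ = 3(117.7 − 109.9) / 32.7 = 3 × 7.8000 / 32.7
    = 23.4000 / 32.7 ≈ 0.716

0.716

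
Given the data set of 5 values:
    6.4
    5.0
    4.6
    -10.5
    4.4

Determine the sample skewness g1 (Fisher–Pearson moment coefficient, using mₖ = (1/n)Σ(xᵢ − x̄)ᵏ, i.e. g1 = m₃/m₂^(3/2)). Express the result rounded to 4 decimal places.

-1.4524

x̄ = (6.4 + 5.0 + 4.6 - 10.5 + 4.4) / 5 = 1.9800
deviations (xᵢ − x̄): 4.4200, 3.0200, 2.6200, -12.4800, 2.4200
Σ(xᵢ − x̄)² = 197.1280 ⇒ m₂ = 197.1280/5 = 39.42560
Σ(xᵢ − x̄)³ = -1797.7133 ⇒ m₃ = -1797.7133/5 = -359.54266
m₂^(3/2) = 39.42560^(1.5) = 247.55259
g1 = m₃ / m₂^(3/2) = -359.54266 / 247.55259 ≈ -1.4524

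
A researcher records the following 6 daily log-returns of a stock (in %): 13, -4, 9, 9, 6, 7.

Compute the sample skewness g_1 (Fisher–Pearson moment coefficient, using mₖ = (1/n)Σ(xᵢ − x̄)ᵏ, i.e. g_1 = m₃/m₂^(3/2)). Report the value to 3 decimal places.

-1.077

x̄ = (13 - 4 + 9 + 9 + 6 + 7) / 6 = 6.6667
deviations (xᵢ − x̄): 6.3333, -10.6667, 2.3333, 2.3333, -0.6667, 0.3333
Σ(xᵢ − x̄)² = 165.3333 ⇒ m₂ = 165.3333/6 = 27.55556
Σ(xᵢ − x̄)³ = -934.4444 ⇒ m₃ = -934.4444/6 = -155.74074
m₂^(3/2) = 27.55556^(1.5) = 144.64844
g_1 = m₃ / m₂^(3/2) = -155.74074 / 144.64844 ≈ -1.077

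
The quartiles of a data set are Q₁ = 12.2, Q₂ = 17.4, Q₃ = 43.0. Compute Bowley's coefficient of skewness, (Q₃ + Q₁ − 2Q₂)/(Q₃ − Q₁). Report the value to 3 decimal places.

numerator: Q₃ + Q₁ − 2Q₂ = 43.0 + 12.2 − 2×17.4 = 20.4000
denominator: Q₃ − Q₁ = 43.0 − 12.2 = 30.8000
Bowley skewness = 20.4000 / 30.8000 ≈ 0.662

0.662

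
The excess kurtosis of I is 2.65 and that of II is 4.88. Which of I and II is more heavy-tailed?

II

Higher excess kurtosis ⇒ heavier tails relative to the normal distribution.
2.65 vs 4.88: the larger is 4.88, so II has heavier tails.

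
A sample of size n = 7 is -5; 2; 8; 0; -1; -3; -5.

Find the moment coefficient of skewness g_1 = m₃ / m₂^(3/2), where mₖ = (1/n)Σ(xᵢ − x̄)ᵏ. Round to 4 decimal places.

x̄ = (-5 + 2 + 8 + 0 - 1 - 3 - 5) / 7 = -0.5714
deviations (xᵢ − x̄): -4.4286, 2.5714, 8.5714, 0.5714, -0.4286, -2.4286, -4.4286
Σ(xᵢ − x̄)² = 125.7143 ⇒ m₂ = 125.7143/7 = 17.95918
Σ(xᵢ − x̄)³ = 458.8163 ⇒ m₃ = 458.8163/7 = 65.54519
m₂^(3/2) = 17.95918^(1.5) = 76.10793
g_1 = m₃ / m₂^(3/2) = 65.54519 / 76.10793 ≈ 0.8612

0.8612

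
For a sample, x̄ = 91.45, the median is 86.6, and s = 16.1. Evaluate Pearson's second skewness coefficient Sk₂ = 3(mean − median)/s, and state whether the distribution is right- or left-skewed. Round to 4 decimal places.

0.9037, right-skewed

Sk₂ = 3(91.45 − 86.6) / 16.1 = 3 × 4.8500 / 16.1
    = 14.5500 / 16.1 ≈ 0.9037
Sk₂ > 0 ⇒ mean > median ⇒ right-skewed (positive skew).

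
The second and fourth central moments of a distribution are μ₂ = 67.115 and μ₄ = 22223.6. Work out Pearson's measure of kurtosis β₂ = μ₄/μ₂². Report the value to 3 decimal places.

4.934

μ₂² = 67.115² = 4504.42322
μ₄/μ₂² = 22223.6 / 4504.42322 = 4.93373
β₂ ≈ 4.934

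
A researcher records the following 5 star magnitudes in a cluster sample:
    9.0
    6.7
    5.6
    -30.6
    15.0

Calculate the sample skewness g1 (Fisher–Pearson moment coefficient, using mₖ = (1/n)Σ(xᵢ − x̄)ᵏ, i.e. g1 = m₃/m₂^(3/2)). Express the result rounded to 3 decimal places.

x̄ = (9.0 + 6.7 + 5.6 - 30.6 + 15.0) / 5 = 1.1400
deviations (xᵢ − x̄): 7.8600, 5.5600, 4.4600, -31.7400, 13.8600
Σ(xᵢ − x̄)² = 1312.1120 ⇒ m₂ = 1312.1120/5 = 262.42240
Σ(xᵢ − x̄)³ = -28567.0678 ⇒ m₃ = -28567.0678/5 = -5713.41355
m₂^(3/2) = 262.42240^(1.5) = 4251.10033
g1 = m₃ / m₂^(3/2) = -5713.41355 / 4251.10033 ≈ -1.344

-1.344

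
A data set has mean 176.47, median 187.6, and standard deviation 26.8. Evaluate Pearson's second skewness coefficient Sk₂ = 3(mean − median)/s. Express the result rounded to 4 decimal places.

Sk₂ = 3(176.47 − 187.6) / 26.8 = 3 × -11.1300 / 26.8
    = -33.3900 / 26.8 ≈ -1.2459

-1.2459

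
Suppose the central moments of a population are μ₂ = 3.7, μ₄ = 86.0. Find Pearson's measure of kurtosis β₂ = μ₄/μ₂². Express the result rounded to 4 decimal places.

6.2820

μ₂² = 3.7² = 13.69000
μ₄/μ₂² = 86.0 / 13.69000 = 6.28196
β₂ ≈ 6.2820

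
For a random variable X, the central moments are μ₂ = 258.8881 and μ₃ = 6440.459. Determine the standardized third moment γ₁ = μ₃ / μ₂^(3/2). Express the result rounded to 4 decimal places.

σ = √μ₂ = √258.8881 = 16.09000
σ³ = μ₂^(3/2) = 4165.50953
γ₁ = μ₃/σ³ = 6440.459 / 4165.50953 ≈ 1.5461

1.5461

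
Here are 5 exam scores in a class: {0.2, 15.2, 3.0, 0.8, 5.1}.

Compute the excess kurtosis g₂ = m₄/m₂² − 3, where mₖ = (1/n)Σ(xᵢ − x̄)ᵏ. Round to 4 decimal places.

-0.2419

x̄ = 4.8600
Σ(xᵢ − x̄)² = 148.6320 ⇒ m₂ = 29.72640
Σ(xᵢ − x̄)⁴ = 12186.1940 ⇒ m₄ = 2437.23881
m₂² = 883.65886
g₂ = m₄/m₂² − 3 = 2.75812 − 3 ≈ -0.2419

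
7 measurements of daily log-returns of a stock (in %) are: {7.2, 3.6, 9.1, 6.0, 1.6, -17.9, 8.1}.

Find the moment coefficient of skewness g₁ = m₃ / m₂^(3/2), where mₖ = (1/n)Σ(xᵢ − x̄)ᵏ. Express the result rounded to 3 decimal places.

x̄ = (7.2 + 3.6 + 9.1 + 6.0 + 1.6 - 17.9 + 8.1) / 7 = 2.5286
deviations (xᵢ − x̄): 4.6714, 1.0714, 6.5714, 3.4714, -0.9286, -20.4286, 5.5714
Σ(xᵢ − x̄)² = 527.4343 ⇒ m₂ = 527.4343/7 = 75.34776
Σ(xᵢ − x̄)³ = -7924.4608 ⇒ m₃ = -7924.4608/7 = -1132.06583
m₂^(3/2) = 75.34776^(1.5) = 654.04176
g₁ = m₃ / m₂^(3/2) = -1132.06583 / 654.04176 ≈ -1.731

-1.731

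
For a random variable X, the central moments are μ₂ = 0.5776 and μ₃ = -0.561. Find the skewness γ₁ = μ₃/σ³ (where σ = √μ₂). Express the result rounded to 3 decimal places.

σ = √μ₂ = √0.5776 = 0.76000
σ³ = μ₂^(3/2) = 0.43898
γ₁ = μ₃/σ³ = -0.561 / 0.43898 ≈ -1.278

-1.278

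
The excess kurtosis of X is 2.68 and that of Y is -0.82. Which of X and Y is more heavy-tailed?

X

Higher excess kurtosis ⇒ heavier tails relative to the normal distribution.
2.68 vs -0.82: the larger is 2.68, so X has heavier tails. (X is leptokurtic — heavier-than-normal tails; the other is platykurtic.)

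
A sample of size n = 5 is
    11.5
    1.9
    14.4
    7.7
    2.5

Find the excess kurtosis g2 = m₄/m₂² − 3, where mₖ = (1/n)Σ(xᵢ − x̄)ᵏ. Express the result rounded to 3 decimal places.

x̄ = 7.6000
Σ(xᵢ − x̄)² = 119.9600 ⇒ m₂ = 23.99200
Σ(xᵢ − x̄)⁴ = 4101.6020 ⇒ m₄ = 820.32040
m₂² = 575.61606
g2 = m₄/m₂² − 3 = 1.42512 − 3 ≈ -1.575

-1.575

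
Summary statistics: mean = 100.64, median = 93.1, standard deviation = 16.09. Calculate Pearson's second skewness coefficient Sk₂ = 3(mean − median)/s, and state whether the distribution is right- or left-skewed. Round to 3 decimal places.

Sk₂ = 3(100.64 − 93.1) / 16.09 = 3 × 7.5400 / 16.09
    = 22.6200 / 16.09 ≈ 1.406
Sk₂ > 0 ⇒ mean > median ⇒ right-skewed (positive skew).

1.406, right-skewed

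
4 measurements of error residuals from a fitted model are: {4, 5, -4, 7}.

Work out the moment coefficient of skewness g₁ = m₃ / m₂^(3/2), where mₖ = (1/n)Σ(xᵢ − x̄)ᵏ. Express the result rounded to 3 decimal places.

x̄ = (4 + 5 - 4 + 7) / 4 = 3.0000
deviations (xᵢ − x̄): 1.0000, 2.0000, -7.0000, 4.0000
Σ(xᵢ − x̄)² = 70.0000 ⇒ m₂ = 70.0000/4 = 17.50000
Σ(xᵢ − x̄)³ = -270.0000 ⇒ m₃ = -270.0000/4 = -67.50000
m₂^(3/2) = 17.50000^(1.5) = 73.20775
g₁ = m₃ / m₂^(3/2) = -67.50000 / 73.20775 ≈ -0.922

-0.922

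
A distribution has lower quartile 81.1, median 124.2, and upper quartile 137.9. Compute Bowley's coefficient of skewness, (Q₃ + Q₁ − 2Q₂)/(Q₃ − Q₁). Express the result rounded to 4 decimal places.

-0.5176

numerator: Q₃ + Q₁ − 2Q₂ = 137.9 + 81.1 − 2×124.2 = -29.4000
denominator: Q₃ − Q₁ = 137.9 − 81.1 = 56.8000
Bowley skewness = -29.4000 / 56.8000 ≈ -0.5176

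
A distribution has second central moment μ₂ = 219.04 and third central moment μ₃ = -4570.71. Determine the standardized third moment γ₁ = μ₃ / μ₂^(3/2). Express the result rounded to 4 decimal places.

-1.4099

σ = √μ₂ = √219.04 = 14.80000
σ³ = μ₂^(3/2) = 3241.79200
γ₁ = μ₃/σ³ = -4570.71 / 3241.79200 ≈ -1.4099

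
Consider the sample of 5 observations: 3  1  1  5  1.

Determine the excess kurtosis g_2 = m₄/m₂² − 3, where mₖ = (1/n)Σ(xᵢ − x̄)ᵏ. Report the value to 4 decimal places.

x̄ = 2.2000
Σ(xᵢ − x̄)² = 12.8000 ⇒ m₂ = 2.56000
Σ(xᵢ − x̄)⁴ = 68.0960 ⇒ m₄ = 13.61920
m₂² = 6.55360
g_2 = m₄/m₂² − 3 = 2.07812 − 3 ≈ -0.9219

-0.9219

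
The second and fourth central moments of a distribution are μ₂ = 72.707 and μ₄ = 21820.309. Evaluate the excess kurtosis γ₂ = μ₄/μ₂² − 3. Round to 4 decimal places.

μ₂² = 72.707² = 5286.30785
μ₄/μ₂² = 21820.309 / 5286.30785 = 4.12770
γ₂ = 4.12770 − 3 ≈ 1.1277

1.1277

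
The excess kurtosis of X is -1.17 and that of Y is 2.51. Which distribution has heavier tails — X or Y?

Y

Higher excess kurtosis ⇒ heavier tails relative to the normal distribution.
-1.17 vs 2.51: the larger is 2.51, so Y has heavier tails. (Y is leptokurtic — heavier-than-normal tails; the other is platykurtic.)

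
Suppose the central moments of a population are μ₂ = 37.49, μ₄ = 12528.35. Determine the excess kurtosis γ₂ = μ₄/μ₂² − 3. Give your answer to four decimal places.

μ₂² = 37.49² = 1405.50010
μ₄/μ₂² = 12528.35 / 1405.50010 = 8.91380
γ₂ = 8.91380 − 3 ≈ 5.9138

5.9138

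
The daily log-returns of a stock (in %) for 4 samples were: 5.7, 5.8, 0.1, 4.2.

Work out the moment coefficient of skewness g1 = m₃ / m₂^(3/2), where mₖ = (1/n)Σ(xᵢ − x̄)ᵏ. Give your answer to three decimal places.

x̄ = (5.7 + 5.8 + 0.1 + 4.2) / 4 = 3.9500
deviations (xᵢ − x̄): 1.7500, 1.8500, -3.8500, 0.2500
Σ(xᵢ − x̄)² = 21.3700 ⇒ m₂ = 21.3700/4 = 5.34250
Σ(xᵢ − x̄)³ = -45.3600 ⇒ m₃ = -45.3600/4 = -11.34000
m₂^(3/2) = 5.34250^(1.5) = 12.34857
g1 = m₃ / m₂^(3/2) = -11.34000 / 12.34857 ≈ -0.918

-0.918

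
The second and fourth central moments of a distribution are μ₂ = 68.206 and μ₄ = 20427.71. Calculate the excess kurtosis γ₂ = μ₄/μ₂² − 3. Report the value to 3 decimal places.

μ₂² = 68.206² = 4652.05844
μ₄/μ₂² = 20427.71 / 4652.05844 = 4.39111
γ₂ = 4.39111 − 3 ≈ 1.391

1.391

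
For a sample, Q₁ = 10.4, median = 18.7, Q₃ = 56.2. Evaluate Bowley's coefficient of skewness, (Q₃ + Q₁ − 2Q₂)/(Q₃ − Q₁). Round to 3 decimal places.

0.638

numerator: Q₃ + Q₁ − 2Q₂ = 56.2 + 10.4 − 2×18.7 = 29.2000
denominator: Q₃ − Q₁ = 56.2 − 10.4 = 45.8000
Bowley skewness = 29.2000 / 45.8000 ≈ 0.638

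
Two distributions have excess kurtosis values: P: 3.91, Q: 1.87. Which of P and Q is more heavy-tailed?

P

Higher excess kurtosis ⇒ heavier tails relative to the normal distribution.
3.91 vs 1.87: the larger is 3.91, so P has heavier tails.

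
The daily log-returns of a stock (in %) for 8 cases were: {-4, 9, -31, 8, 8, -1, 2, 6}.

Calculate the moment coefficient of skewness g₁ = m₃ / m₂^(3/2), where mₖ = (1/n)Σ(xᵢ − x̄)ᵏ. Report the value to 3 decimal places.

-1.746

x̄ = (-4 + 9 - 31 + 8 + 8 - 1 + 2 + 6) / 8 = -0.3750
deviations (xᵢ − x̄): -3.6250, 9.3750, -30.6250, 8.3750, 8.3750, -0.6250, 2.3750, 6.3750
Σ(xᵢ − x̄)² = 1225.8750 ⇒ m₂ = 1225.8750/8 = 153.23438
Σ(xᵢ − x̄)³ = -26499.4688 ⇒ m₃ = -26499.4688/8 = -3312.43359
m₂^(3/2) = 153.23438^(1.5) = 1896.85574
g₁ = m₃ / m₂^(3/2) = -3312.43359 / 1896.85574 ≈ -1.746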